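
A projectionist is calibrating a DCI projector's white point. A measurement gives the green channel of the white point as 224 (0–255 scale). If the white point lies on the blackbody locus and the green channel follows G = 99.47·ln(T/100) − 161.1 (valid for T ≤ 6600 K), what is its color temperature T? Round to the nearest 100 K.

ln t = (224 + 161.1) / 99.47 = 3.8715.
t = e^3.8715 = 48.015.
T = 100·t = 4802 K → 4800 K to the nearest 100 K.

4800 K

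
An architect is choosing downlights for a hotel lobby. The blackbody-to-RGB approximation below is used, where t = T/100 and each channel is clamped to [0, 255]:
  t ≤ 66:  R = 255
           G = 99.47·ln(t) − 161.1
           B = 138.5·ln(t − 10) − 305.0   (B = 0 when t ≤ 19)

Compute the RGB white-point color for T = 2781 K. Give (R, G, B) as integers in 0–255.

(255, 170, 94)

t = 2781/100 = 27.81; the t ≤ 66 branch applies.
R = 255 by definition for t ≤ 66.
G = 99.47·ln 27.81 − 161.1 = 99.47·3.3254 − 161.1 = 169.677.
B = 138.5·ln(27.81 − 10) − 305.0 = 138.5·ln 17.81 − 305.0 = 138.5·2.8798 − 305.0 = 93.847.
Rounded: (255, 170, 94).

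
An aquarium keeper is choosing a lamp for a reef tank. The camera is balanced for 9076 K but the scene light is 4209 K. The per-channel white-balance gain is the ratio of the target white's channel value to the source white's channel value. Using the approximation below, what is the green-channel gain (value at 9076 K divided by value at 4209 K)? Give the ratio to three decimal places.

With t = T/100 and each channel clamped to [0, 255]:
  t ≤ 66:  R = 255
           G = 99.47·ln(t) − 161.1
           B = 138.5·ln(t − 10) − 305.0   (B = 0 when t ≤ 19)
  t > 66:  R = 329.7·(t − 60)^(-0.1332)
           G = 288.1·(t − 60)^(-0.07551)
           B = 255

At 4209 K (t = 42.09):
  G = 99.47·ln 42.09 − 161.1 = 99.47·3.7398 − 161.1 = 210.899.
At 9076 K (t = 90.76):
  G = 288.1·(90.76 − 60)^(-0.07551) = 288.1·30.76^(-0.07551) = 288.1·0.77204 = 222.426.
Gain = 222.426 / 210.899 = 1.0547 → 1.055.

1.055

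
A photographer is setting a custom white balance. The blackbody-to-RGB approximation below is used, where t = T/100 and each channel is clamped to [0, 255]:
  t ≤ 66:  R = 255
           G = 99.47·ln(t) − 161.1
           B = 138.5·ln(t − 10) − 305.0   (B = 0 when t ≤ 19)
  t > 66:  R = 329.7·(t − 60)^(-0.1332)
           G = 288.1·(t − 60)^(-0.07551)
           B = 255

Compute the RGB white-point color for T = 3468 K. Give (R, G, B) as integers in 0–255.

(255, 192, 139)

t = 3468/100 = 34.68; the t ≤ 66 branch applies.
R = 255 by definition for t ≤ 66.
G = 99.47·ln 34.68 − 161.1 = 99.47·3.5462 − 161.1 = 191.637.
B = 138.5·ln(34.68 − 10) − 305.0 = 138.5·ln 24.68 − 305.0 = 138.5·3.2060 − 305.0 = 139.030.
Rounded: (255, 192, 139).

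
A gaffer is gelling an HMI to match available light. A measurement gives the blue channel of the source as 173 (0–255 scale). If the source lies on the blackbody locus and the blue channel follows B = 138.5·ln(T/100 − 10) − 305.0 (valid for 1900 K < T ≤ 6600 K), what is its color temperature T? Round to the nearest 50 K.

ln(t − 10) = (173 + 305.0) / 138.5 = 3.4513.
t − 10 = e^3.4513 = 31.540, so t = 41.540.
T = 100·t = 4154 K → 4150 K to the nearest 50 K.

4150 K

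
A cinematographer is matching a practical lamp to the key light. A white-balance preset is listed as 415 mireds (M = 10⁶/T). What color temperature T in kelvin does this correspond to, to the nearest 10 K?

2410 K

T = 10⁶ / 415 = 2409.64 K → 2410 K.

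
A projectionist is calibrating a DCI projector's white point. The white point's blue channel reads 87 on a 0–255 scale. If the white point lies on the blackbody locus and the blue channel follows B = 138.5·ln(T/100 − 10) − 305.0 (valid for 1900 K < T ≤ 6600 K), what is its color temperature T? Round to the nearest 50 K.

2700 K

ln(t − 10) = (87 + 305.0) / 138.5 = 2.8303.
t − 10 = e^2.8303 = 16.951, so t = 26.951.
T = 100·t = 2695 K → 2700 K to the nearest 50 K.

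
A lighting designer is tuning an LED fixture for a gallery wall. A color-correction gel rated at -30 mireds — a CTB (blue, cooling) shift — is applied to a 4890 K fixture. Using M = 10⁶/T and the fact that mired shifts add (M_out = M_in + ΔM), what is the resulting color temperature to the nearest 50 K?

5750 K

M_in = 10⁶/4890 = 204.50 mireds.
M_out = 204.50 + (-30) = 174.50 mireds.
T_out = 10⁶/174.50 = 5730.7 K → 5750 K.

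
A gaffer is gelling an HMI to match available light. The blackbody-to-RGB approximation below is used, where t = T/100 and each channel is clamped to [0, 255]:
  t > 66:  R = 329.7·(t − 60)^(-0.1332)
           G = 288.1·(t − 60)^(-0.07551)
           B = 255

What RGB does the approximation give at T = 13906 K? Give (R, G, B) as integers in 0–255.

t = 13906/100 = 139.06; the t > 66 branch applies.
R = 329.7·(139.06 − 60)^(-0.1332) = 329.7·79.06^(-0.1332) = 329.7·0.55872 = 184.209.
G = 288.1·(139.06 − 60)^(-0.07551) = 288.1·79.06^(-0.07551) = 288.1·0.71893 = 207.123.
B = 255 by definition for t > 66.
Rounded: (184, 207, 255).

(184, 207, 255)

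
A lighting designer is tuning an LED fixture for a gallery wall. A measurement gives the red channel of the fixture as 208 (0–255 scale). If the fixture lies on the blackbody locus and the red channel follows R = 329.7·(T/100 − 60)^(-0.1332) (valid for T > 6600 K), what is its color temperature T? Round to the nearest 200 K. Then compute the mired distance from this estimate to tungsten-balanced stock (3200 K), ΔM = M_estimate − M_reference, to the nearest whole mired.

-204 mireds

(t − 60)^(-0.1332) = 208/329.7 = 0.63088.
t − 60 = 0.63088^(1/-0.1332) = 0.63088^(-7.508) = 31.763, so t = 91.763.
T = 100·t = 9176 K → 9200 K to the nearest 200 K.
M_estimate = 10⁶/9200 = 108.70; M_reference = 10⁶/3200 = 312.50.
ΔM = 108.70 − 312.50 = -203.80 → -204 mireds.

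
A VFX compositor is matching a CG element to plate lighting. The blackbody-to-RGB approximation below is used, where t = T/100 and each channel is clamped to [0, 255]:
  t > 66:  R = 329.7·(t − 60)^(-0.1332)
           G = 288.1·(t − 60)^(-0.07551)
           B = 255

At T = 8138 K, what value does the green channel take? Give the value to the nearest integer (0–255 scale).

229

t = 8138/100 = 81.38; the t > 66 branch applies.
G = 288.1·(81.38 − 60)^(-0.07551) = 288.1·21.38^(-0.07551) = 288.1·0.79354 = 228.620.
Rounded: 229.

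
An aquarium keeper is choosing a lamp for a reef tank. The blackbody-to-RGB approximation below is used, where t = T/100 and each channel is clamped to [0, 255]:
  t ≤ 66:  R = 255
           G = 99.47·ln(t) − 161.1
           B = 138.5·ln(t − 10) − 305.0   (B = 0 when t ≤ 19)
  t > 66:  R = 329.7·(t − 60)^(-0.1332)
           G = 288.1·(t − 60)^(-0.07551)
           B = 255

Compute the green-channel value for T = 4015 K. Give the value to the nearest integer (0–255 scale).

206

t = 4015/100 = 40.15; the t ≤ 66 branch applies.
G = 99.47·ln 40.15 − 161.1 = 99.47·3.6926 − 161.1 = 206.205.
Rounded: 206.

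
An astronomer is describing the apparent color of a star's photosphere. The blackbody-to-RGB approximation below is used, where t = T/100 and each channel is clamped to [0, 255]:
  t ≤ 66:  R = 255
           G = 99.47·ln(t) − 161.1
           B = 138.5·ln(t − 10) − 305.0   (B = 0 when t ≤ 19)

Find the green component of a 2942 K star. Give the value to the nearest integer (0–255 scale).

t = 2942/100 = 29.42; the t ≤ 66 branch applies.
G = 99.47·ln 29.42 − 161.1 = 99.47·3.3817 − 161.1 = 175.275.
Rounded: 175.

175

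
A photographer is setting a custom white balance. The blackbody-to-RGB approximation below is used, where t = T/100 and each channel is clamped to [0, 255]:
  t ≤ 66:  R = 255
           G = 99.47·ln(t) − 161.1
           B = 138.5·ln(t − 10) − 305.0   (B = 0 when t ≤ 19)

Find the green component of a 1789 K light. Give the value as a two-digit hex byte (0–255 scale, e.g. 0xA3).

t = 1789/100 = 17.89; the t ≤ 66 branch applies.
G = 99.47·ln 17.89 − 161.1 = 99.47·2.8842 − 161.1 = 125.796.
Rounded: 126; in hex, 0x7E.

0x7E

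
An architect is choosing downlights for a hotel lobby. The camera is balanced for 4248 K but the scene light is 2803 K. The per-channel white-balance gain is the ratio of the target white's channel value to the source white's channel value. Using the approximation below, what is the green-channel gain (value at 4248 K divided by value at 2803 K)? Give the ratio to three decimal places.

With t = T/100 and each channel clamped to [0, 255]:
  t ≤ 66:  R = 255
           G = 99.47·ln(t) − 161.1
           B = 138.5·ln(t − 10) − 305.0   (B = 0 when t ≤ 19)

At 2803 K (t = 28.03):
  G = 99.47·ln 28.03 − 161.1 = 99.47·3.3333 − 161.1 = 170.461.
At 4248 K (t = 42.48):
  G = 99.47·ln 42.48 − 161.1 = 99.47·3.7490 − 161.1 = 211.816.
Gain = 211.816 / 170.461 = 1.2426 → 1.243.

1.243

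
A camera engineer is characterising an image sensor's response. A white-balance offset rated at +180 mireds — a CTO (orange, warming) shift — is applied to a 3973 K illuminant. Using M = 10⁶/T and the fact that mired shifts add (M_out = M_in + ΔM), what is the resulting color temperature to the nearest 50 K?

2300 K

M_in = 10⁶/3973 = 251.70 mireds.
M_out = 251.70 + (+180) = 431.70 mireds.
T_out = 10⁶/431.70 = 2316.4 K → 2300 K.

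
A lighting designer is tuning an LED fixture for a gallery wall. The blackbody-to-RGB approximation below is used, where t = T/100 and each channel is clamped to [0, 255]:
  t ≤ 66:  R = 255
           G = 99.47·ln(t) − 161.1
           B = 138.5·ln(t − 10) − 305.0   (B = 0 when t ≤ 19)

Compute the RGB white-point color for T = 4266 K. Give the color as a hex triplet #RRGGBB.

t = 4266/100 = 42.66; the t ≤ 66 branch applies.
R = 255 by definition for t ≤ 66.
G = 99.47·ln 42.66 − 161.1 = 99.47·3.7533 − 161.1 = 212.237.
B = 138.5·ln(42.66 − 10) − 305.0 = 138.5·ln 32.66 − 305.0 = 138.5·3.4862 − 305.0 = 177.832.
Rounded: (255, 212, 178).
In hex: #FFD4B2.

#FFD4B2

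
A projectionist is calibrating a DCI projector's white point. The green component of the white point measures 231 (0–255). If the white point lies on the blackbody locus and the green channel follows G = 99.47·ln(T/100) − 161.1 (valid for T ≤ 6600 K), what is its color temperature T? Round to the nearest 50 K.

5150 K

ln t = (231 + 161.1) / 99.47 = 3.9419.
t = e^3.9419 = 51.516.
T = 100·t = 5152 K → 5150 K to the nearest 50 K.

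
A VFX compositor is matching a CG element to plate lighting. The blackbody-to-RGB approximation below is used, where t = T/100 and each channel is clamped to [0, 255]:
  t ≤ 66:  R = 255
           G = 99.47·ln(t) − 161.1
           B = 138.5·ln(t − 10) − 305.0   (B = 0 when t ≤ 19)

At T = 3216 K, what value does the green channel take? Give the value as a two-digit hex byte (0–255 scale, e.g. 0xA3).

0xB8

t = 3216/100 = 32.16; the t ≤ 66 branch applies.
G = 99.47·ln 32.16 − 161.1 = 99.47·3.4707 − 161.1 = 184.133.
Rounded: 184; in hex, 0xB8.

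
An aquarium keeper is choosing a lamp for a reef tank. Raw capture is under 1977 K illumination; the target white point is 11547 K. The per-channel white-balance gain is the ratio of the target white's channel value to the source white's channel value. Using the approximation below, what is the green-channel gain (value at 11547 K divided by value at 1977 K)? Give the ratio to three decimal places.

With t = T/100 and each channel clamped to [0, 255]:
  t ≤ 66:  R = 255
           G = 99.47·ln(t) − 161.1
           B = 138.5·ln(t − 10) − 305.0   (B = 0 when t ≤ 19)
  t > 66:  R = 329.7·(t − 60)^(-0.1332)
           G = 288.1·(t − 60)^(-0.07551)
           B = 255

At 1977 K (t = 19.77):
  G = 99.47·ln 19.77 − 161.1 = 99.47·2.9842 − 161.1 = 135.735.
At 11547 K (t = 115.47):
  G = 288.1·(115.47 − 60)^(-0.07551) = 288.1·55.47^(-0.07551) = 288.1·0.73842 = 212.740.
Gain = 212.740 / 135.735 = 1.5673 → 1.567.

1.567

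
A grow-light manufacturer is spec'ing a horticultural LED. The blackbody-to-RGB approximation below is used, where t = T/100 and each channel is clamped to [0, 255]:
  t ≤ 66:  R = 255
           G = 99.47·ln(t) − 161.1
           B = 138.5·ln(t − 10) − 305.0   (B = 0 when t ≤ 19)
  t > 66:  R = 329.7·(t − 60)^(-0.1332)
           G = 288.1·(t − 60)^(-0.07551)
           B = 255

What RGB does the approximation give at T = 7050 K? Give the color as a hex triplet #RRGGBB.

t = 7050/100 = 70.5; the t > 66 branch applies.
R = 329.7·(70.5 − 60)^(-0.1332) = 329.7·10.5^(-0.1332) = 329.7·0.73110 = 241.044.
G = 288.1·(70.5 − 60)^(-0.07551) = 288.1·10.5^(-0.07551) = 288.1·0.83732 = 241.231.
B = 255 by definition for t > 66.
Rounded: (241, 241, 255).
In hex: #F1F1FF.

#F1F1FF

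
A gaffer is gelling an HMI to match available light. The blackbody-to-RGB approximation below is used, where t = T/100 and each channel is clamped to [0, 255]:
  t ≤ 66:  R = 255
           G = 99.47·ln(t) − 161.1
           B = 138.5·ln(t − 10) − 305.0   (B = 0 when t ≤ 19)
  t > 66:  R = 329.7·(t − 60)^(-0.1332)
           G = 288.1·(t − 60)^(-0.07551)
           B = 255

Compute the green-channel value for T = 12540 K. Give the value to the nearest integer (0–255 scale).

210

t = 12540/100 = 125.4; the t > 66 branch applies.
G = 288.1·(125.4 − 60)^(-0.07551) = 288.1·65.4^(-0.07551) = 288.1·0.72930 = 210.111.
Rounded: 210.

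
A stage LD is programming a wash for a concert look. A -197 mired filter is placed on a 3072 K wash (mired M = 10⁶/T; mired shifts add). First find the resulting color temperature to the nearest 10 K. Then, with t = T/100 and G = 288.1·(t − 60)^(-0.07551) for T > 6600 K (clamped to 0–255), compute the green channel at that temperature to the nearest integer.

232

M_in = 10⁶/3072 = 325.52; M_out = 325.52 + (-197) = 128.52.
T_out = 10⁶/128.52 = 7780.8 K → 7780 K; t = 77.8.
G = 288.1·(77.8 − 60)^(-0.07551) = 288.1·17.8^(-0.07551) = 288.1·0.80460 = 231.806.
Rounded: 232.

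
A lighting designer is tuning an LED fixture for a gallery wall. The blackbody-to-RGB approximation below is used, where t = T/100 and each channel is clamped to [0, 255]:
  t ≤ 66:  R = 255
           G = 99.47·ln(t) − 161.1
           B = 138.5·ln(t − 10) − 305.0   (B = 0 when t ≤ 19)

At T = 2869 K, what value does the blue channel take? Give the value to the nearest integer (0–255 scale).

101

t = 2869/100 = 28.69; the t ≤ 66 branch applies.
B = 138.5·ln(28.69 − 10) − 305.0 = 138.5·ln 18.69 − 305.0 = 138.5·2.9280 − 305.0 = 100.526.
Rounded: 101.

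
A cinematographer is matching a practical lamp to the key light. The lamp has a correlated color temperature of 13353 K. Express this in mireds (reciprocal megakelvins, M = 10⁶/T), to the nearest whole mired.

75 mireds

M = 10⁶ / 13353 = 74.890 → 75 mireds.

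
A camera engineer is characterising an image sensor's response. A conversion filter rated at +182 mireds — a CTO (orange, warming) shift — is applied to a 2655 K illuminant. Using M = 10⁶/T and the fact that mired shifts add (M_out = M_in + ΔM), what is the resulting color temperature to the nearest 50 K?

1800 K

M_in = 10⁶/2655 = 376.65 mireds.
M_out = 376.65 + (+182) = 558.65 mireds.
T_out = 10⁶/558.65 = 1790.0 K → 1800 K.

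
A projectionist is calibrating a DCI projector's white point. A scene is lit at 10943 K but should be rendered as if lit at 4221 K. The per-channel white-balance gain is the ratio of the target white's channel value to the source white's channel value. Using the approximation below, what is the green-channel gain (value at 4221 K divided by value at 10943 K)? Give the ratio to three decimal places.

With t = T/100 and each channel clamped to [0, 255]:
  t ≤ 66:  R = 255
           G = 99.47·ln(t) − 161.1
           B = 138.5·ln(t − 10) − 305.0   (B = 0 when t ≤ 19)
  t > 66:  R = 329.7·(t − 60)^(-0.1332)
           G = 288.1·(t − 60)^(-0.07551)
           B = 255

0.984

At 10943 K (t = 109.43):
  G = 288.1·(109.43 − 60)^(-0.07551) = 288.1·49.43^(-0.07551) = 288.1·0.74488 = 214.600.
At 4221 K (t = 42.21):
  G = 99.47·ln 42.21 − 161.1 = 99.47·3.7427 − 161.1 = 211.182.
Gain = 211.182 / 214.600 = 0.9841 → 0.984.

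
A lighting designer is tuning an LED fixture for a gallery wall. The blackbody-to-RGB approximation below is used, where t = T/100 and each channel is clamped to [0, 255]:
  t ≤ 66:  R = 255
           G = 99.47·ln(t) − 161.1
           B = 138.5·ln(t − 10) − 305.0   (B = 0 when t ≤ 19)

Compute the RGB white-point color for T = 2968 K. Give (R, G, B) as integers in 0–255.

t = 2968/100 = 29.68; the t ≤ 66 branch applies.
R = 255 by definition for t ≤ 66.
G = 99.47·ln 29.68 − 161.1 = 99.47·3.3905 − 161.1 = 176.150.
B = 138.5·ln(29.68 − 10) − 305.0 = 138.5·ln 19.68 − 305.0 = 138.5·2.9796 − 305.0 = 107.675.
Rounded: (255, 176, 108).

(255, 176, 108)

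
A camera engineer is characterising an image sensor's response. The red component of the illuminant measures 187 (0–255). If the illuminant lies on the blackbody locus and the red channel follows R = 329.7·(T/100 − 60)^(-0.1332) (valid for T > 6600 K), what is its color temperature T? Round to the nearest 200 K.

13000 K

(t − 60)^(-0.1332) = 187/329.7 = 0.56718.
t − 60 = 0.56718^(1/-0.1332) = 0.56718^(-7.508) = 70.620, so t = 130.620.
T = 100·t = 13062 K → 13000 K to the nearest 200 K.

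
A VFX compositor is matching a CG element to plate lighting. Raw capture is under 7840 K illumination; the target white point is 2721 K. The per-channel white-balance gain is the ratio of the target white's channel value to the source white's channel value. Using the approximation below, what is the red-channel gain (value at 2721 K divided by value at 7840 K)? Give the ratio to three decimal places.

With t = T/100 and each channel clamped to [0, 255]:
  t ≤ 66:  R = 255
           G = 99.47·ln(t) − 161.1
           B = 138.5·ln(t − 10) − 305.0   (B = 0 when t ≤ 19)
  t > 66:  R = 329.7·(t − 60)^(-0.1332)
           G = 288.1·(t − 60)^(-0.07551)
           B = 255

At 7840 K (t = 78.4):
  R = 329.7·(78.4 − 60)^(-0.1332) = 329.7·18.4^(-0.1332) = 329.7·0.67846 = 223.689.
At 2721 K (t = 27.21):
  R = 255 by definition for t ≤ 66.
Gain = 255.000 / 223.689 = 1.1400 → 1.140.

1.140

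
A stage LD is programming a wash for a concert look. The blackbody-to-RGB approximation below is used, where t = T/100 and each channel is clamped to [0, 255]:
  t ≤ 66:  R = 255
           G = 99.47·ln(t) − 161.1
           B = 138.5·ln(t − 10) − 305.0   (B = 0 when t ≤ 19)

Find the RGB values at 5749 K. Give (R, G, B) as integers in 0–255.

(255, 242, 230)

t = 5749/100 = 57.49; the t ≤ 66 branch applies.
R = 255 by definition for t ≤ 66.
G = 99.47·ln 57.49 − 161.1 = 99.47·4.0516 − 161.1 = 241.914.
B = 138.5·ln(57.49 − 10) − 305.0 = 138.5·ln 47.49 − 305.0 = 138.5·3.8605 − 305.0 = 229.682.
Rounded: (255, 242, 230).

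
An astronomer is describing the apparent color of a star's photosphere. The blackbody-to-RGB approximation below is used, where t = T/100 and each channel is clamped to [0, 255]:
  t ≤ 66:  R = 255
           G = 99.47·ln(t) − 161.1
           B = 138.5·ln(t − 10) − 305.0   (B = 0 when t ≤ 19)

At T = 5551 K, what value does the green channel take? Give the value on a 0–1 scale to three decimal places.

0.935

t = 5551/100 = 55.51; the t ≤ 66 branch applies.
G = 99.47·ln 55.51 − 161.1 = 99.47·4.0166 − 161.1 = 238.428.
On a 0–1 scale: 238.428/255 = 0.9350 → 0.935.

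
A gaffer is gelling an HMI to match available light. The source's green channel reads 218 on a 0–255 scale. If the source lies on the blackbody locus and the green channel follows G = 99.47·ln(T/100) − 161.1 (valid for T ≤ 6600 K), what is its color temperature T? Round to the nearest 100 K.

ln t = (218 + 161.1) / 99.47 = 3.8112.
t = e^3.8112 = 45.205.
T = 100·t = 4520 K → 4500 K to the nearest 100 K.

4500 K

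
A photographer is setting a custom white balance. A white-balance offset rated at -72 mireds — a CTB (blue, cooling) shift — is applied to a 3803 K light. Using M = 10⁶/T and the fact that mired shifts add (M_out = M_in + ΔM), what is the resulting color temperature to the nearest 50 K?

M_in = 10⁶/3803 = 262.95 mireds.
M_out = 262.95 + (-72) = 190.95 mireds.
T_out = 10⁶/190.95 = 5237.0 K → 5250 K.

5250 K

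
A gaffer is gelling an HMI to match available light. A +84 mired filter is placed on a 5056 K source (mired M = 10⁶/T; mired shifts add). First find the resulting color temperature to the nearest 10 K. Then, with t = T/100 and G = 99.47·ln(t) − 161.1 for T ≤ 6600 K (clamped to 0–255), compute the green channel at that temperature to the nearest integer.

M_in = 10⁶/5056 = 197.78; M_out = 197.78 + (+84) = 281.78.
T_out = 10⁶/281.78 = 3548.8 K → 3550 K; t = 35.5.
G = 99.47·ln 35.5 − 161.1 = 99.47·3.5695 − 161.1 = 193.961.
Rounded: 194.

194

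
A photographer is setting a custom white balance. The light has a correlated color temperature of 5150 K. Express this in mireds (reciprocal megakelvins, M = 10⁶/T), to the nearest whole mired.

194 mireds

M = 10⁶ / 5150 = 194.175 → 194 mireds.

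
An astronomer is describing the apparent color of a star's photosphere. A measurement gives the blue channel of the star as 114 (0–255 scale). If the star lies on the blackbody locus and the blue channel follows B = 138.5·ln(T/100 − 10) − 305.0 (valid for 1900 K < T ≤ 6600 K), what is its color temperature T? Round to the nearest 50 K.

3050 K

ln(t − 10) = (114 + 305.0) / 138.5 = 3.0253.
t − 10 = e^3.0253 = 20.600, so t = 30.600.
T = 100·t = 3060 K → 3050 K to the nearest 50 K.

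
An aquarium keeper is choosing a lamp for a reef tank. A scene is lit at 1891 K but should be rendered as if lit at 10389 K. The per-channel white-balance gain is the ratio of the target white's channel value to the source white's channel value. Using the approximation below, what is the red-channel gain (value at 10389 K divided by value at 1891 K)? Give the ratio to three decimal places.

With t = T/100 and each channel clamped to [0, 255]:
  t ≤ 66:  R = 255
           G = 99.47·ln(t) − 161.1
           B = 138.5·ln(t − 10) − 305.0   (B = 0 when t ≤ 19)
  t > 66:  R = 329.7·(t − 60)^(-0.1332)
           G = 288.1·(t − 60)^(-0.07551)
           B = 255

0.781

At 1891 K (t = 18.91):
  R = 255 by definition for t ≤ 66.
At 10389 K (t = 103.89):
  R = 329.7·(103.89 − 60)^(-0.1332) = 329.7·43.89^(-0.1332) = 329.7·0.60428 = 199.231.
Gain = 199.231 / 255.000 = 0.7813 → 0.781.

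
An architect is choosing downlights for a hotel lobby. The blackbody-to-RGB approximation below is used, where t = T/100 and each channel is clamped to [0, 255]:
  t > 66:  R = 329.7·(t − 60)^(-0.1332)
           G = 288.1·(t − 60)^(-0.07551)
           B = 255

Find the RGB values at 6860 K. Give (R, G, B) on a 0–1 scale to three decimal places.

(0.971, 0.960, 1.000)

t = 6860/100 = 68.6; the t > 66 branch applies.
R = 329.7·(68.6 − 60)^(-0.1332) = 329.7·8.6^(-0.1332) = 329.7·0.75080 = 247.539.
G = 288.1·(68.6 − 60)^(-0.07551) = 288.1·8.6^(-0.07551) = 288.1·0.85003 = 244.895.
B = 255 by definition for t > 66.
Dividing each by 255: (0.9707, 0.9604, 1.0000) → (0.971, 0.960, 1.000).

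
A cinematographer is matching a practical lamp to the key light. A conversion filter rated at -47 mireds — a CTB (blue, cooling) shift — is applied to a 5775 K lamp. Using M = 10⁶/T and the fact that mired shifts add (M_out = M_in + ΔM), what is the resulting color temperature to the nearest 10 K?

7930 K

M_in = 10⁶/5775 = 173.16 mireds.
M_out = 173.16 + (-47) = 126.16 mireds.
T_out = 10⁶/126.16 = 7926.4 K → 7930 K.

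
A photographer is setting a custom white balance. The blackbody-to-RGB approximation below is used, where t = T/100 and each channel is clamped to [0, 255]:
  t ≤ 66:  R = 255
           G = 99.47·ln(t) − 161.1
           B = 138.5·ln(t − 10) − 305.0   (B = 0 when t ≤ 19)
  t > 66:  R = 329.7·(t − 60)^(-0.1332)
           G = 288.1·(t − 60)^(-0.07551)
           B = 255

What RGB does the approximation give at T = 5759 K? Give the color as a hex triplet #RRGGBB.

t = 5759/100 = 57.59; the t ≤ 66 branch applies.
R = 255 by definition for t ≤ 66.
G = 99.47·ln 57.59 − 161.1 = 99.47·4.0533 − 161.1 = 242.087.
B = 138.5·ln(57.59 − 10) − 305.0 = 138.5·ln 47.59 − 305.0 = 138.5·3.8626 − 305.0 = 229.973.
Rounded: (255, 242, 230).
In hex: #FFF2E6.

#FFF2E6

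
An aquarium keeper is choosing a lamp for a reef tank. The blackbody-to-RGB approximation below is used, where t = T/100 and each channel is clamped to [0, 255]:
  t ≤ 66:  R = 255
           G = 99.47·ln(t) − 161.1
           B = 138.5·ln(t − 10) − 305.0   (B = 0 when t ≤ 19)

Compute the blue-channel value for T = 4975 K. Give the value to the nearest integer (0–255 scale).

t = 4975/100 = 49.75; the t ≤ 66 branch applies.
B = 138.5·ln(49.75 − 10) − 305.0 = 138.5·ln 39.75 − 305.0 = 138.5·3.6826 − 305.0 = 205.041.
Rounded: 205.

205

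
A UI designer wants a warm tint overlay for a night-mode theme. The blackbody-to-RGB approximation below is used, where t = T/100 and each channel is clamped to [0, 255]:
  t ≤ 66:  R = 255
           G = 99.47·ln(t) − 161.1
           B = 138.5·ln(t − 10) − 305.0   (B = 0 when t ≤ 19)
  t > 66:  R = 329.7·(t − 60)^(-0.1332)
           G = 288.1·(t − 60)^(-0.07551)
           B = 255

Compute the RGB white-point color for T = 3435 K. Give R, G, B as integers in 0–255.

t = 3435/100 = 34.35; the t ≤ 66 branch applies.
R = 255 by definition for t ≤ 66.
G = 99.47·ln 34.35 − 161.1 = 99.47·3.5366 − 161.1 = 190.686.
B = 138.5·ln(34.35 − 10) − 305.0 = 138.5·ln 24.35 − 305.0 = 138.5·3.1925 − 305.0 = 137.166.
Rounded: (255, 191, 137).

R=255, G=191, B=137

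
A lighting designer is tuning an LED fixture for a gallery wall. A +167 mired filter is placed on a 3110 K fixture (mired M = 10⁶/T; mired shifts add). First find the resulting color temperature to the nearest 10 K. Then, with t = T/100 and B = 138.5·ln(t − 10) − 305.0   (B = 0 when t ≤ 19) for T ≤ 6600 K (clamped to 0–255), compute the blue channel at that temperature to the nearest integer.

21

M_in = 10⁶/3110 = 321.54; M_out = 321.54 + (+167) = 488.54.
T_out = 10⁶/488.54 = 2046.9 K → 2050 K; t = 20.5.
B = 138.5·ln(20.5 − 10) − 305.0 = 138.5·ln 10.5 − 305.0 = 138.5·2.3514 − 305.0 = 20.665.
Rounded: 21.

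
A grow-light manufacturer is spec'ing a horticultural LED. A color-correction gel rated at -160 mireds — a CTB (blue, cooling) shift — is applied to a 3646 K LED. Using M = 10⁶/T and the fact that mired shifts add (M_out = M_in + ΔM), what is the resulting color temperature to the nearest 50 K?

8750 K

M_in = 10⁶/3646 = 274.27 mireds.
M_out = 274.27 + (-160) = 114.27 mireds.
T_out = 10⁶/114.27 = 8751.0 K → 8750 K.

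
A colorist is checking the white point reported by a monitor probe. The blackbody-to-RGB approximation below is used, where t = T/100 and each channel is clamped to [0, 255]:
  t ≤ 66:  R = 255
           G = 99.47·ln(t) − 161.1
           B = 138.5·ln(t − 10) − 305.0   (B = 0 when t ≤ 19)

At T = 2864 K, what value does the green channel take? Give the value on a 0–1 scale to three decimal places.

0.677

t = 2864/100 = 28.64; the t ≤ 66 branch applies.
G = 99.47·ln 28.64 − 161.1 = 99.47·3.3548 − 161.1 = 172.602.
On a 0–1 scale: 172.602/255 = 0.6769 → 0.677.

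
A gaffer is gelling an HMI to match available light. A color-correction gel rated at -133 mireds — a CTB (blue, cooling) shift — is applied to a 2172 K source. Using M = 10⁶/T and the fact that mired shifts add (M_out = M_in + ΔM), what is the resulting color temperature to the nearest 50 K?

M_in = 10⁶/2172 = 460.41 mireds.
M_out = 460.41 + (-133) = 327.41 mireds.
T_out = 10⁶/327.41 = 3054.3 K → 3050 K.

3050 K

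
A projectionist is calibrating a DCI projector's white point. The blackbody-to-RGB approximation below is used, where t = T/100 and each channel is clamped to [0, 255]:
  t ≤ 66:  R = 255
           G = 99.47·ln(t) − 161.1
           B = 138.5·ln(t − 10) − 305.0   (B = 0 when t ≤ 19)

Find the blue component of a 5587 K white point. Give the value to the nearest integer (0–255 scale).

t = 5587/100 = 55.87; the t ≤ 66 branch applies.
B = 138.5·ln(55.87 − 10) − 305.0 = 138.5·ln 45.87 − 305.0 = 138.5·3.8258 − 305.0 = 224.875.
Rounded: 225.

225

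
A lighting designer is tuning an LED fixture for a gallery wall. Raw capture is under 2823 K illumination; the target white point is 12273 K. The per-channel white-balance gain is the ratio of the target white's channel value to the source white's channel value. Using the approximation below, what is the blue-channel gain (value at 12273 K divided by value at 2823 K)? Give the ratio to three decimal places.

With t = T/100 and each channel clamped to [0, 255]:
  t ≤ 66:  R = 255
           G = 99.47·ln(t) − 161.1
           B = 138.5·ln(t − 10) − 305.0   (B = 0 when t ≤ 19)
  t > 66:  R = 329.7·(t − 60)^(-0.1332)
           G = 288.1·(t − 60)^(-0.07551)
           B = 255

At 2823 K (t = 28.23):
  B = 138.5·ln(28.23 − 10) − 305.0 = 138.5·ln 18.23 − 305.0 = 138.5·2.9031 − 305.0 = 97.075.
At 12273 K (t = 122.73):
  B = 255 by definition for t > 66.
Gain = 255.000 / 97.075 = 2.6268 → 2.627.

2.627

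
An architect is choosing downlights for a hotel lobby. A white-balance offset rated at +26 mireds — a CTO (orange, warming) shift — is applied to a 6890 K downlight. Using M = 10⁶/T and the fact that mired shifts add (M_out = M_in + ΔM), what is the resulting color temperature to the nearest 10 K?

5840 K

M_in = 10⁶/6890 = 145.14 mireds.
M_out = 145.14 + (+26) = 171.14 mireds.
T_out = 10⁶/171.14 = 5843.2 K → 5840 K.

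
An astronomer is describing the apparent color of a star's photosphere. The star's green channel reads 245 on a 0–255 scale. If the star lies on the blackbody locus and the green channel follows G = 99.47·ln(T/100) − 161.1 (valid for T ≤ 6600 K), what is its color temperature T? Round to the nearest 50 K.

ln t = (245 + 161.1) / 99.47 = 4.0826.
t = e^4.0826 = 59.302.
T = 100·t = 5930 K → 5950 K to the nearest 50 K.

5950 K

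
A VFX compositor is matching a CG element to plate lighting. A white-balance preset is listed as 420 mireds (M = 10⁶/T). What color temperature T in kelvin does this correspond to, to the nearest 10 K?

2380 K

T = 10⁶ / 420 = 2380.95 K → 2380 K.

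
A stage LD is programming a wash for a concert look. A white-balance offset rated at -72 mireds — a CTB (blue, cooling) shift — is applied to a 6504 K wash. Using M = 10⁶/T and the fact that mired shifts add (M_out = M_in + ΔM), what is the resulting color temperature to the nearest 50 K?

12250 K

M_in = 10⁶/6504 = 153.75 mireds.
M_out = 153.75 + (-72) = 81.75 mireds.
T_out = 10⁶/81.75 = 12232.2 K → 12250 K.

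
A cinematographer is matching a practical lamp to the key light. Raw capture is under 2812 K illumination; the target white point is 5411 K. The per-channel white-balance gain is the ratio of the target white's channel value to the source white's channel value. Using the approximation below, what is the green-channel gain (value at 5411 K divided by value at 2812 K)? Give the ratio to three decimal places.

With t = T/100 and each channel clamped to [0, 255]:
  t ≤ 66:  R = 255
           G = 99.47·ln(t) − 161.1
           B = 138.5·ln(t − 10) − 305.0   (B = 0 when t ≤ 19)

At 2812 K (t = 28.12):
  G = 99.47·ln 28.12 − 161.1 = 99.47·3.3365 − 161.1 = 170.780.
At 5411 K (t = 54.11):
  G = 99.47·ln 54.11 − 161.1 = 99.47·3.9910 − 161.1 = 235.887.
Gain = 235.887 / 170.780 = 1.3812 → 1.381.

1.381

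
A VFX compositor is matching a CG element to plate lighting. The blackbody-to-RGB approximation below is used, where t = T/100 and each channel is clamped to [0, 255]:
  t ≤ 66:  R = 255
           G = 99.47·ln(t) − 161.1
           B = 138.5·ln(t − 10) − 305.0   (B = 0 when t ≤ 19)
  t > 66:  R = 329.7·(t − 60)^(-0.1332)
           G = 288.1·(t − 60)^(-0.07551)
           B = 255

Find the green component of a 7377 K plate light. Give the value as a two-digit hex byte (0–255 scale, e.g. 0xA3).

0xEC

t = 7377/100 = 73.77; the t > 66 branch applies.
G = 288.1·(73.77 − 60)^(-0.07551) = 288.1·13.77^(-0.07551) = 288.1·0.82035 = 236.343.
Rounded: 236; in hex, 0xEC.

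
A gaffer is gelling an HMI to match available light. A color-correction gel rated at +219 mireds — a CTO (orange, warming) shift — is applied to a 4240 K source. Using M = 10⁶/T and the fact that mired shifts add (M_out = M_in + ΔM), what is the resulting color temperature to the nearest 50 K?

2200 K

M_in = 10⁶/4240 = 235.85 mireds.
M_out = 235.85 + (+219) = 454.85 mireds.
T_out = 10⁶/454.85 = 2198.5 K → 2200 K.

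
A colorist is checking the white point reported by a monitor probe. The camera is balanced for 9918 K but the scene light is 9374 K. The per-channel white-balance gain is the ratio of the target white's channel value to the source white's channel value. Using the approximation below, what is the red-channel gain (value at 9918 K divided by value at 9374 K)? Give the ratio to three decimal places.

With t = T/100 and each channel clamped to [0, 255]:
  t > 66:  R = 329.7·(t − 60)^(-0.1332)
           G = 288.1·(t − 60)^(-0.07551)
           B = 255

At 9374 K (t = 93.74):
  R = 329.7·(93.74 − 60)^(-0.1332) = 329.7·33.74^(-0.1332) = 329.7·0.62582 = 206.334.
At 9918 K (t = 99.18):
  R = 329.7·(99.18 − 60)^(-0.1332) = 329.7·39.18^(-0.1332) = 329.7·0.61348 = 202.266.
Gain = 202.266 / 206.334 = 0.9803 → 0.980.

0.980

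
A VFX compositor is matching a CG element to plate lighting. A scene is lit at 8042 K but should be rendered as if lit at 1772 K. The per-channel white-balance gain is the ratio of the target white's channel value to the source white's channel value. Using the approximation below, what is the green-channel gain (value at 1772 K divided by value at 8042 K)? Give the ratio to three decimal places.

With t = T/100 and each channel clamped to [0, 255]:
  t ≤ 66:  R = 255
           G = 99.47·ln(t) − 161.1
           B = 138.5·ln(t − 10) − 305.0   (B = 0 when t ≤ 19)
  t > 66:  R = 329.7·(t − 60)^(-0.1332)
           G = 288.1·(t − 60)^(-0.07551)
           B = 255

0.544

At 8042 K (t = 80.42):
  G = 288.1·(80.42 − 60)^(-0.07551) = 288.1·20.42^(-0.07551) = 288.1·0.79630 = 229.415.
At 1772 K (t = 17.72):
  G = 99.47·ln 17.72 − 161.1 = 99.47·2.8747 − 161.1 = 124.846.
Gain = 124.846 / 229.415 = 0.5442 → 0.544.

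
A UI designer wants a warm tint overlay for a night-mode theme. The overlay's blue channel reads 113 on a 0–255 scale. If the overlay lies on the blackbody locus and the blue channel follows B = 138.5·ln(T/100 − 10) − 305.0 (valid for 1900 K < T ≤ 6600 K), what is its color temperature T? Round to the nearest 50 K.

3050 K

ln(t − 10) = (113 + 305.0) / 138.5 = 3.0181.
t − 10 = e^3.0181 = 20.451, so t = 30.451.
T = 100·t = 3045 K → 3050 K to the nearest 50 K.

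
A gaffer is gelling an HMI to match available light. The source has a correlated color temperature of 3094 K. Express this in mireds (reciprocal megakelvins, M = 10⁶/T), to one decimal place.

323.2 mireds

M = 10⁶ / 3094 = 323.206 → 323.2 mireds.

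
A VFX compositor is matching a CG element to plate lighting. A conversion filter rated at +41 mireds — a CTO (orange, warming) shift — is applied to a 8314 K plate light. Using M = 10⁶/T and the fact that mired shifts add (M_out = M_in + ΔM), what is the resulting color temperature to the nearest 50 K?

6200 K

M_in = 10⁶/8314 = 120.28 mireds.
M_out = 120.28 + (+41) = 161.28 mireds.
T_out = 10⁶/161.28 = 6200.4 K → 6200 K.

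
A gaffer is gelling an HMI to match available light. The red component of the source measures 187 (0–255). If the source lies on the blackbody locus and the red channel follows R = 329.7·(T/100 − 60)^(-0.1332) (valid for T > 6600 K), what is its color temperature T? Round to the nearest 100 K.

(t − 60)^(-0.1332) = 187/329.7 = 0.56718.
t − 60 = 0.56718^(1/-0.1332) = 0.56718^(-7.508) = 70.620, so t = 130.620.
T = 100·t = 13062 K → 13100 K to the nearest 100 K.

13100 K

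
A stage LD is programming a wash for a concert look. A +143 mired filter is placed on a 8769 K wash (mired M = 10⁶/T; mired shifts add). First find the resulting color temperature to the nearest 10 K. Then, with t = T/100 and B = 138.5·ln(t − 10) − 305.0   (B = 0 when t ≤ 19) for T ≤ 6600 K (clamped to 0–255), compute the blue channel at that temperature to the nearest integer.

M_in = 10⁶/8769 = 114.04; M_out = 114.04 + (+143) = 257.04.
T_out = 10⁶/257.04 = 3890.5 K → 3890 K; t = 38.9.
B = 138.5·ln(38.9 − 10) − 305.0 = 138.5·ln 28.9 − 305.0 = 138.5·3.3638 − 305.0 = 160.892.
Rounded: 161.

161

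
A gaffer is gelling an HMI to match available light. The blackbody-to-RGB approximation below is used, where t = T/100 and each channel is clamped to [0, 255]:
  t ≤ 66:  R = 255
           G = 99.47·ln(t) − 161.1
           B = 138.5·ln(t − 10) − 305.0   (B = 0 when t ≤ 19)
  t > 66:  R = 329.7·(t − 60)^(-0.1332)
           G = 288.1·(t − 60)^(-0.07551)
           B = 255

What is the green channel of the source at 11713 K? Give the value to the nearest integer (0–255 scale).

212

t = 11713/100 = 117.13; the t > 66 branch applies.
G = 288.1·(117.13 − 60)^(-0.07551) = 288.1·57.13^(-0.07551) = 288.1·0.73678 = 212.267.
Rounded: 212.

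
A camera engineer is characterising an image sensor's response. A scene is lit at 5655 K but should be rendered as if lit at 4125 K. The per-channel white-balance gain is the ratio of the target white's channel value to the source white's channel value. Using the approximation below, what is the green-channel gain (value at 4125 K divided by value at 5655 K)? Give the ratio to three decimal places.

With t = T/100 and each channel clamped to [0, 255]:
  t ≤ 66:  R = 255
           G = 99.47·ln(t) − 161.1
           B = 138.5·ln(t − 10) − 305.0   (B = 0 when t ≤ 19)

0.869

At 5655 K (t = 56.55):
  G = 99.47·ln 56.55 − 161.1 = 99.47·4.0351 − 161.1 = 240.274.
At 4125 K (t = 41.25):
  G = 99.47·ln 41.25 − 161.1 = 99.47·3.7197 − 161.1 = 208.894.
Gain = 208.894 / 240.274 = 0.8694 → 0.869.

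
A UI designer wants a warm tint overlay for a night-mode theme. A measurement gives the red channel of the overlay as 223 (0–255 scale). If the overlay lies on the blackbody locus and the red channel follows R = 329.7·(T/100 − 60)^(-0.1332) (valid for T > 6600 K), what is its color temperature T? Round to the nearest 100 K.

7900 K

(t − 60)^(-0.1332) = 223/329.7 = 0.67637.
t − 60 = 0.67637^(1/-0.1332) = 0.67637^(-7.508) = 18.831, so t = 78.831.
T = 100·t = 7883 K → 7900 K to the nearest 100 K.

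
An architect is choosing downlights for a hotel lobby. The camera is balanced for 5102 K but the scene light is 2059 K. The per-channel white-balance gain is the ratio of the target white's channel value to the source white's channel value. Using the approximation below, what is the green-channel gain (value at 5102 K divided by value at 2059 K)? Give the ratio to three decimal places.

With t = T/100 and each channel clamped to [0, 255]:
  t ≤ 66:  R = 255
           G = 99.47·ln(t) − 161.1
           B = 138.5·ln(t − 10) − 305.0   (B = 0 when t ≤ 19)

At 2059 K (t = 20.59):
  G = 99.47·ln 20.59 − 161.1 = 99.47·3.0248 − 161.1 = 139.777.
At 5102 K (t = 51.02):
  G = 99.47·ln 51.02 − 161.1 = 99.47·3.9322 − 161.1 = 230.038.
Gain = 230.038 / 139.777 = 1.6457 → 1.646.

1.646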